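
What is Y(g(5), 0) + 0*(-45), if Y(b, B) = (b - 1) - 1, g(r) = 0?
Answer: -2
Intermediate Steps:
Y(b, B) = -2 + b (Y(b, B) = (-1 + b) - 1 = -2 + b)
Y(g(5), 0) + 0*(-45) = (-2 + 0) + 0*(-45) = -2 + 0 = -2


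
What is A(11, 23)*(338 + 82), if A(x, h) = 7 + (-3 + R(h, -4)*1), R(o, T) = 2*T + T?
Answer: -3360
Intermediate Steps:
R(o, T) = 3*T
A(x, h) = -8 (A(x, h) = 7 + (-3 + (3*(-4))*1) = 7 + (-3 - 12*1) = 7 + (-3 - 12) = 7 - 15 = -8)
A(11, 23)*(338 + 82) = -8*(338 + 82) = -8*420 = -3360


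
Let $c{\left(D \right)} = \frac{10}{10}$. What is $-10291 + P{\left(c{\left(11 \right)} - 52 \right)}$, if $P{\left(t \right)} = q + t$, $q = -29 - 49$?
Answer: $-10420$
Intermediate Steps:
$q = -78$ ($q = -29 - 49 = -78$)
$c{\left(D \right)} = 1$ ($c{\left(D \right)} = 10 \cdot \frac{1}{10} = 1$)
$P{\left(t \right)} = -78 + t$
$-10291 + P{\left(c{\left(11 \right)} - 52 \right)} = -10291 + \left(-78 + \left(1 - 52\right)\right) = -10291 - 129 = -10420$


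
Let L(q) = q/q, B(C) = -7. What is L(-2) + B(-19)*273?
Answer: -1910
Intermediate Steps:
L(q) = 1
L(-2) + B(-19)*273 = 1 - 7*273 = 1 - 1911 = -1910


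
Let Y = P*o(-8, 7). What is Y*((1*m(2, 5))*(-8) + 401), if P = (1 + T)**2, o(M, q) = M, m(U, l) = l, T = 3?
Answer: -46208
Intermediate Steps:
P = 16 (P = (1 + 3)**2 = 4**2 = 16)
Y = -128 (Y = 16*(-8) = -128)
Y*((1*m(2, 5))*(-8) + 401) = -128*((1*5)*(-8) + 401) = -128*(5*(-8) + 401) = -128*(-40 + 401) = -128*361 = -46208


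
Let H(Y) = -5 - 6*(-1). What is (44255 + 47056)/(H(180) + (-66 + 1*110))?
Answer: 30437/15 ≈ 2029.1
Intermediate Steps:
H(Y) = 1 (H(Y) = -5 + 6 = 1)
(44255 + 47056)/(H(180) + (-66 + 1*110)) = (44255 + 47056)/(1 + (-66 + 1*110)) = 91311/(1 + (-66 + 110)) = 91311/(1 + 44) = 91311/45 = 91311*(1/45) = 30437/15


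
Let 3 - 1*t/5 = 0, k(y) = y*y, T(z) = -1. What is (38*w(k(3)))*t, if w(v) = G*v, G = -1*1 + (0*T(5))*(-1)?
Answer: -5130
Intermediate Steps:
k(y) = y²
t = 15 (t = 15 - 5*0 = 15 + 0 = 15)
G = -1 (G = -1*1 + (0*(-1))*(-1) = -1 + 0*(-1) = -1 + 0 = -1)
w(v) = -v
(38*w(k(3)))*t = (38*(-1*3²))*15 = (38*(-1*9))*15 = (38*(-9))*15 = -342*15 = -5130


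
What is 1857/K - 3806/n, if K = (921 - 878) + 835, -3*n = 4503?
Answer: 6129025/1317878 ≈ 4.6507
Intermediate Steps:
n = -1501 (n = -⅓*4503 = -1501)
K = 878 (K = 43 + 835 = 878)
1857/K - 3806/n = 1857/878 - 3806/(-1501) = 1857*(1/878) - 3806*(-1/1501) = 1857/878 + 3806/1501 = 6129025/1317878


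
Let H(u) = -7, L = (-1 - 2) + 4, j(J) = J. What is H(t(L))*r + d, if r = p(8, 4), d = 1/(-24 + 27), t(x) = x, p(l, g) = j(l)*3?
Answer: -503/3 ≈ -167.67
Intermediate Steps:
p(l, g) = 3*l (p(l, g) = l*3 = 3*l)
L = 1 (L = -3 + 4 = 1)
d = ⅓ (d = 1/3 = ⅓ ≈ 0.33333)
r = 24 (r = 3*8 = 24)
H(t(L))*r + d = -7*24 + ⅓ = -168 + ⅓ = -503/3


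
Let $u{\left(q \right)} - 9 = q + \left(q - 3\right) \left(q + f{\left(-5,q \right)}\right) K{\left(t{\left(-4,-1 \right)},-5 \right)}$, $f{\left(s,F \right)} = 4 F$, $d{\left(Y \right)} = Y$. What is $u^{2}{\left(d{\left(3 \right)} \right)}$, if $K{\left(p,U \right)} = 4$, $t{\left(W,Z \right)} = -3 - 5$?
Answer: $144$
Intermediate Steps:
$t{\left(W,Z \right)} = -8$ ($t{\left(W,Z \right)} = -3 - 5 = -8$)
$u{\left(q \right)} = 9 + q + 20 q \left(-3 + q\right)$ ($u{\left(q \right)} = 9 + \left(q + \left(q - 3\right) \left(q + 4 q\right) 4\right) = 9 + \left(q + \left(-3 + q\right) 5 q 4\right) = 9 + \left(q + 5 q \left(-3 + q\right) 4\right) = 9 + \left(q + 20 q \left(-3 + q\right)\right) = 9 + q + 20 q \left(-3 + q\right)$)
$u^{2}{\left(d{\left(3 \right)} \right)} = \left(9 - 177 + 20 \cdot 3^{2}\right)^{2} = \left(9 - 177 + 20 \cdot 9\right)^{2} = \left(9 - 177 + 180\right)^{2} = 12^{2} = 144$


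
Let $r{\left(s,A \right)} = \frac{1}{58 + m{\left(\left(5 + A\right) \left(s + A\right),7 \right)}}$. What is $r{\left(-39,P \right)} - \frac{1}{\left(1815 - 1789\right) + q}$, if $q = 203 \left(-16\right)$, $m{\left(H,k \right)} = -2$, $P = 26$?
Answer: $\frac{1639}{90216} \approx 0.018167$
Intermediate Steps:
$r{\left(s,A \right)} = \frac{1}{56}$ ($r{\left(s,A \right)} = \frac{1}{58 - 2} = \frac{1}{56}$)
$q = -3248$
$r{\left(-39,P \right)} - \frac{1}{\left(1815 - 1789\right) + q} = \frac{1}{56} - \frac{1}{\left(1815 - 1789\right) - 3248} = \frac{1}{56} - \frac{1}{26 - 3248} = \frac{1}{56} - \frac{1}{-3222} = \frac{1}{56} - - \frac{1}{3222} = \frac{1}{56} + \frac{1}{3222} = \frac{1639}{90216}$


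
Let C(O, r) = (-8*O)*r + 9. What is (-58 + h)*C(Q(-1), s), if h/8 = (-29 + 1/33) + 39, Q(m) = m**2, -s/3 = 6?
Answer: 37434/11 ≈ 3403.1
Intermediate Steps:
s = -18 (s = -3*6 = -18)
C(O, r) = 9 - 8*O*r (C(O, r) = -8*O*r + 9 = 9 - 8*O*r)
h = 2648/33 (h = 8*((-29 + 1/33) + 39) = 8*(-956/33 + 39) = 8*(331/33) = 2648/33 ≈ 80.242)
(-58 + h)*C(Q(-1), s) = (-58 + 2648/33)*(9 - 8*(-1)**2*(-18)) = 734*(9 - 8*1*(-18))/33 = 734*(9 + 144)/33 = (734/33)*153 = 37434/11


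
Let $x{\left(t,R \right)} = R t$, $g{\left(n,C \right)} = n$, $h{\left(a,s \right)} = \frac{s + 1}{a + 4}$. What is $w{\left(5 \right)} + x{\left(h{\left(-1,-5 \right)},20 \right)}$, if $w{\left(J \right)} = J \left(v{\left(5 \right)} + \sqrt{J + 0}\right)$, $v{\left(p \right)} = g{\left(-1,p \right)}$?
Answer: $- \frac{95}{3} + 5 \sqrt{5} \approx -20.486$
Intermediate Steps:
$h{\left(a,s \right)} = \frac{1 + s}{4 + a}$
$v{\left(p \right)} = -1$
$w{\left(J \right)} = J \left(-1 + \sqrt{J}\right)$ ($w{\left(J \right)} = J \left(-1 + \sqrt{J + 0}\right) = J \left(-1 + \sqrt{J}\right)$)
$w{\left(5 \right)} + x{\left(h{\left(-1,-5 \right)},20 \right)} = \left(5^{\frac{3}{2}} - 5\right) + 20 \frac{1 - 5}{4 - 1} = \left(5 \sqrt{5} - 5\right) + 20 \cdot \frac{1}{3} \left(-4\right) = \left(-5 + 5 \sqrt{5}\right) + 20 \cdot \frac{1}{3} \left(-4\right) = \left(-5 + 5 \sqrt{5}\right) + 20 \left(- \frac{4}{3}\right) = \left(-5 + 5 \sqrt{5}\right) - \frac{80}{3} = - \frac{95}{3} + 5 \sqrt{5}$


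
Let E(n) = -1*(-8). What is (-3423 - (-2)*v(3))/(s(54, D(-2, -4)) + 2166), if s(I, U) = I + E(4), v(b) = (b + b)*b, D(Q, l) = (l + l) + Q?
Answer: -3387/2228 ≈ -1.5202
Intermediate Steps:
D(Q, l) = Q + 2*l (D(Q, l) = 2*l + Q = Q + 2*l)
v(b) = 2*b² (v(b) = (2*b)*b = 2*b²)
E(n) = 8
s(I, U) = 8 + I (s(I, U) = I + 8 = 8 + I)
(-3423 - (-2)*v(3))/(s(54, D(-2, -4)) + 2166) = (-3423 - (-2)*2*3²)/((8 + 54) + 2166) = (-3423 - (-2)*2*9)/(62 + 2166) = (-3423 - (-2)*18)/2228 = (-3423 - 1*(-36))*(1/2228) = (-3423 + 36)*(1/2228) = -3387*1/2228 = -3387/2228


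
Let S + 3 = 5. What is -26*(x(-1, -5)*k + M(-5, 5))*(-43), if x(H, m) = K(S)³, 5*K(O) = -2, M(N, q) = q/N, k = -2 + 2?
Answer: -1118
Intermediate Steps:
k = 0
S = 2 (S = -3 + 5 = 2)
K(O) = -⅖ (K(O) = (⅕)*(-2) = -⅖)
x(H, m) = -8/125 (x(H, m) = (-⅖)³ = -8/125)
-26*(x(-1, -5)*k + M(-5, 5))*(-43) = -26*(-8/125*0 + 5/(-5))*(-43) = -26*(0 + 5*(-⅕))*(-43) = -26*(0 - 1)*(-43) = -26*(-1)*(-43) = 26*(-43) = -1118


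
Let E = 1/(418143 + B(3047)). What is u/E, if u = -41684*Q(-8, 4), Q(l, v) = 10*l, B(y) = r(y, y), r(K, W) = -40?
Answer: 1394256436160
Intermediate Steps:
B(y) = -40
E = 1/418103 (E = 1/(418143 - 40) = 1/418103 ≈ 2.3918e-6)
u = 3334720 (u = -416840*(-8) = -41684*(-80) = 3334720)
u/E = 3334720/(1/418103) = 3334720*418103 = 1394256436160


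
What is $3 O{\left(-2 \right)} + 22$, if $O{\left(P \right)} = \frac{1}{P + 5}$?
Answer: $23$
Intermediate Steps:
$O{\left(P \right)} = \frac{1}{5 + P}$
$3 O{\left(-2 \right)} + 22 = \frac{3}{5 - 2} + 22 = \frac{3}{3} + 22 = 3 \cdot \frac{1}{3} + 22 = 1 + 22 = 23$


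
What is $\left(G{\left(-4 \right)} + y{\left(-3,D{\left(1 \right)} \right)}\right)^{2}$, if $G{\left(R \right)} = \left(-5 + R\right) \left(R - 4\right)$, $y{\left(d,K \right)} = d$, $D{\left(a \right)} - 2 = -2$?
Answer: $4761$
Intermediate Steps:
$D{\left(a \right)} = 0$ ($D{\left(a \right)} = 2 - 2 = 0$)
$G{\left(R \right)} = \left(-5 + R\right) \left(-4 + R\right)$
$\left(G{\left(-4 \right)} + y{\left(-3,D{\left(1 \right)} \right)}\right)^{2} = \left(\left(20 + \left(-4\right)^{2} - -36\right) - 3\right)^{2} = \left(\left(20 + 16 + 36\right) - 3\right)^{2} = \left(72 - 3\right)^{2} = 69^{2} = 4761$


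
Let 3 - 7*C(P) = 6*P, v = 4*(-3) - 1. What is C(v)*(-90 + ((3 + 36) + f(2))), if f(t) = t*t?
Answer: -3807/7 ≈ -543.86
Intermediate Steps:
v = -13 (v = -12 - 1 = -13)
f(t) = t**2
C(P) = 3/7 - 6*P/7
C(v)*(-90 + ((3 + 36) + f(2))) = (3/7 - 6/7*(-13))*(-90 + ((3 + 36) + 2**2)) = (3/7 + 78/7)*(-90 + (39 + 4)) = 81*(-90 + 43)/7 = (81/7)*(-47) = -3807/7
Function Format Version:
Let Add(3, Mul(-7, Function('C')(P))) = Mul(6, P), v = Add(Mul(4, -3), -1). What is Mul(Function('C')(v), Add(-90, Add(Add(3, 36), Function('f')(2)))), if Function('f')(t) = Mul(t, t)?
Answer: Rational(-3807, 7) ≈ -543.86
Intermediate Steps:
v = -13 (v = Add(-12, -1) = -13)
Function('f')(t) = Pow(t, 2)
Function('C')(P) = Add(Rational(3, 7), Mul(Rational(-6, 7), P)) (Function('C')(P) = Add(Rational(3, 7), Mul(Rational(-1, 7), Mul(6, P))) = Add(Rational(3, 7), Mul(Rational(-6, 7), P)))
Mul(Function('C')(v), Add(-90, Add(Add(3, 36), Function('f')(2)))) = Mul(Add(Rational(3, 7), Mul(Rational(-6, 7), -13)), Add(-90, Add(Add(3, 36), Pow(2, 2)))) = Mul(Add(Rational(3, 7), Rational(78, 7)), Add(-90, Add(39, 4))) = Mul(Rational(81, 7), Add(-90, 43)) = Mul(Rational(81, 7), -47) = Rational(-3807, 7)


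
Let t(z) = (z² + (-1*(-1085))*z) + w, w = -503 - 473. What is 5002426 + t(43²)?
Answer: 10426416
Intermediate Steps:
w = -976
t(z) = -976 + z² + 1085*z (t(z) = (z² + (-1*(-1085))*z) - 976 = (z² + 1085*z) - 976 = -976 + z² + 1085*z)
5002426 + t(43²) = 5002426 + (-976 + (43²)² + 1085*43²) = 5002426 + (-976 + 1849² + 1085*1849) = 5002426 + (-976 + 3418801 + 2006165) = 5002426 + 5423990 = 10426416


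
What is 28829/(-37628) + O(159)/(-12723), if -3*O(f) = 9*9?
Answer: -121925137/159580348 ≈ -0.76404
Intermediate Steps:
O(f) = -27 (O(f) = -3*9 = -1/3*81 = -27)
28829/(-37628) + O(159)/(-12723) = 28829/(-37628) - 27/(-12723) = 28829*(-1/37628) - 27*(-1/12723) = -28829/37628 + 9/4241 = -121925137/159580348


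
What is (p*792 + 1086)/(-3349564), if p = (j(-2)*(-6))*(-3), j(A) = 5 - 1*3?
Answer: -14799/1674782 ≈ -0.0088364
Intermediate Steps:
j(A) = 2 (j(A) = 5 - 3 = 2)
p = 36 (p = (2*(-6))*(-3) = -12*(-3) = 36)
(p*792 + 1086)/(-3349564) = (36*792 + 1086)/(-3349564) = (28512 + 1086)*(-1/3349564) = 29598*(-1/3349564) = -14799/1674782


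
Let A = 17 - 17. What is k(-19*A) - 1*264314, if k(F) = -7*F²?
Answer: -264314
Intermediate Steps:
A = 0
k(-19*A) - 1*264314 = -7*(-19*0)² - 1*264314 = -7*0² - 264314 = -7*0 - 264314 = 0 - 264314 = -264314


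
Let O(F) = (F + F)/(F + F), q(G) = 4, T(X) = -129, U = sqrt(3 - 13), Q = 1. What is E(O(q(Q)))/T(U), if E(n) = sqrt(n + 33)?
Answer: -sqrt(34)/129 ≈ -0.045201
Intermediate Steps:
U = I*sqrt(10) (U = sqrt(-10) = I*sqrt(10) ≈ 3.1623*I)
O(F) = 1 (O(F) = (2*F)/((2*F)) = (2*F)*(1/(2*F)) = 1)
E(n) = sqrt(33 + n)
E(O(q(Q)))/T(U) = sqrt(33 + 1)/(-129) = sqrt(34)*(-1/129) = -sqrt(34)/129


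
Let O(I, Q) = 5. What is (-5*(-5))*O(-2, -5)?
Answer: 125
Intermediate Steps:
(-5*(-5))*O(-2, -5) = -5*(-5)*5 = 25*5 = 125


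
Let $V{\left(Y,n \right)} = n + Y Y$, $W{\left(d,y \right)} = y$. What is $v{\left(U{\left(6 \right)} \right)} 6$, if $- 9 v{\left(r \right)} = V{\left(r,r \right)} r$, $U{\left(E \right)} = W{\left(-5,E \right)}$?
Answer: $-168$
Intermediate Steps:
$U{\left(E \right)} = E$
$V{\left(Y,n \right)} = n + Y^{2}$
$v{\left(r \right)} = - \frac{r \left(r + r^{2}\right)}{9}$ ($v{\left(r \right)} = - \frac{\left(r + r^{2}\right) r}{9} = - \frac{r \left(r + r^{2}\right)}{9}$)
$v{\left(U{\left(6 \right)} \right)} 6 = - \frac{6^{2} \left(1 + 6\right)}{9} \cdot 6 = \left(- \frac{1}{9}\right) 36 \cdot 7 \cdot 6 = \left(-28\right) 6 = -168$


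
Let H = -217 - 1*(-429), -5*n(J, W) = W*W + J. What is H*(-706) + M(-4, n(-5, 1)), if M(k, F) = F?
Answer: -748356/5 ≈ -1.4967e+5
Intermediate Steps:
n(J, W) = -J/5 - W²/5 (n(J, W) = -(W*W + J)/5 = -(W² + J)/5 = -(J + W²)/5 = -J/5 - W²/5)
H = 212 (H = -217 + 429 = 212)
H*(-706) + M(-4, n(-5, 1)) = 212*(-706) + (-⅕*(-5) - ⅕*1²) = -149672 + (1 - ⅕*1) = -149672 + (1 - ⅕) = -149672 + ⅘ = -748356/5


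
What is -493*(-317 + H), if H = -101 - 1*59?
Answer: 235161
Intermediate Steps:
H = -160 (H = -101 - 59 = -160)
-493*(-317 + H) = -493*(-317 - 160) = -493*(-477) = 235161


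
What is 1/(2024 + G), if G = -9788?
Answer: -1/7764 ≈ -0.00012880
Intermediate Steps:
1/(2024 + G) = 1/(2024 - 9788) = 1/(-7764) = -1/7764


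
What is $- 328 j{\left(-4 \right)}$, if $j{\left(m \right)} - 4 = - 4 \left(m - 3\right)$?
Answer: $-10496$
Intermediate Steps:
$j{\left(m \right)} = 16 - 4 m$ ($j{\left(m \right)} = 4 - 4 \left(m - 3\right) = 4 - 4 \left(-3 + m\right) = 4 - \left(-12 + 4 m\right) = 16 - 4 m$)
$- 328 j{\left(-4 \right)} = - 328 \left(16 - -16\right) = - 328 \left(16 + 16\right) = \left(-328\right) 32 = -10496$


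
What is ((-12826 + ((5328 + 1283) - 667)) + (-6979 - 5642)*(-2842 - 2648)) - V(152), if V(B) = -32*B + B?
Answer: 69287120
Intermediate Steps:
V(B) = -31*B
((-12826 + ((5328 + 1283) - 667)) + (-6979 - 5642)*(-2842 - 2648)) - V(152) = ((-12826 + ((5328 + 1283) - 667)) + (-6979 - 5642)*(-2842 - 2648)) - (-31)*152 = ((-12826 + (6611 - 667)) - 12621*(-5490)) - 1*(-4712) = ((-12826 + 5944) + 69289290) + 4712 = (-6882 + 69289290) + 4712 = 69282408 + 4712 = 69287120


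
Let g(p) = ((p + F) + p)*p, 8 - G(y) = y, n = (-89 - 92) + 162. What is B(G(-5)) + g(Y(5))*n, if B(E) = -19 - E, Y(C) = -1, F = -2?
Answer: -108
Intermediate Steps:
n = -19 (n = -181 + 162 = -19)
G(y) = 8 - y
g(p) = p*(-2 + 2*p) (g(p) = ((p - 2) + p)*p = ((-2 + p) + p)*p = (-2 + 2*p)*p = p*(-2 + 2*p))
B(G(-5)) + g(Y(5))*n = (-19 - (8 - 1*(-5))) + (2*(-1)*(-1 - 1))*(-19) = (-19 - (8 + 5)) + (2*(-1)*(-2))*(-19) = (-19 - 1*13) + 4*(-19) = (-19 - 13) - 76 = -32 - 76 = -108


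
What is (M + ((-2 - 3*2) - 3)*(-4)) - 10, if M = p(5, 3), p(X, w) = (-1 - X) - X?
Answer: 23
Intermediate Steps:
p(X, w) = -1 - 2*X
M = -11 (M = -1 - 2*5 = -1 - 10 = -11)
(M + ((-2 - 3*2) - 3)*(-4)) - 10 = (-11 + ((-2 - 3*2) - 3)*(-4)) - 10 = (-11 + ((-2 - 6) - 3)*(-4)) - 10 = (-11 + (-8 - 3)*(-4)) - 10 = (-11 - 11*(-4)) - 10 = (-11 + 44) - 10 = 33 - 10 = 23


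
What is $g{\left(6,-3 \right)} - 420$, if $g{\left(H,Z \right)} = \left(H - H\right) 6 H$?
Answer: $-420$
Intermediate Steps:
$g{\left(H,Z \right)} = 0$ ($g{\left(H,Z \right)} = 0 \cdot 6 H = 0 H = 0$)
$g{\left(6,-3 \right)} - 420 = 0 - 420 = -420$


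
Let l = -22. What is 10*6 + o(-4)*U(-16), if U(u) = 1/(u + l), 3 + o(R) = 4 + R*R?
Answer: 2263/38 ≈ 59.553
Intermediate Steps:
o(R) = 1 + R² (o(R) = -3 + (4 + R*R) = -3 + (4 + R²) = 1 + R²)
U(u) = 1/(-22 + u) (U(u) = 1/(u - 22) = 1/(-22 + u))
10*6 + o(-4)*U(-16) = 10*6 + (1 + (-4)²)/(-22 - 16) = 60 + (1 + 16)/(-38) = 60 + 17*(-1/38) = 60 - 17/38 = 2263/38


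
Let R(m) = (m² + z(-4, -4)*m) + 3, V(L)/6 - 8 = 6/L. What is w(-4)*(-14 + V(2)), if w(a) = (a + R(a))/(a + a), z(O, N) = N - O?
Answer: -195/2 ≈ -97.500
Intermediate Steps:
V(L) = 48 + 36/L (V(L) = 48 + 6*(6/L) = 48 + 36/L)
R(m) = 3 + m² (R(m) = (m² + (-4 - 1*(-4))*m) + 3 = (m² + (-4 + 4)*m) + 3 = (m² + 0*m) + 3 = (m² + 0) + 3 = m² + 3 = 3 + m²)
w(a) = (3 + a + a²)/(2*a) (w(a) = (a + (3 + a²))/(a + a) = (3 + a + a²)/((2*a)) = (3 + a + a²)*(1/(2*a)) = (3 + a + a²)/(2*a))
w(-4)*(-14 + V(2)) = ((½)*(3 - 4 + (-4)²)/(-4))*(-14 + (48 + 36/2)) = ((½)*(-¼)*(3 - 4 + 16))*(-14 + (48 + 36*(½))) = ((½)*(-¼)*15)*(-14 + (48 + 18)) = -15*(-14 + 66)/8 = -15/8*52 = -195/2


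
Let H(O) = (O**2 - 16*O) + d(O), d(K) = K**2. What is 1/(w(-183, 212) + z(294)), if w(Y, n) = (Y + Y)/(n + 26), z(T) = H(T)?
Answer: 119/20011809 ≈ 5.9465e-6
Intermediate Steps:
H(O) = -16*O + 2*O**2 (H(O) = (O**2 - 16*O) + O**2 = -16*O + 2*O**2)
z(T) = 2*T*(-8 + T)
w(Y, n) = 2*Y/(26 + n) (w(Y, n) = (2*Y)/(26 + n) = 2*Y/(26 + n))
1/(w(-183, 212) + z(294)) = 1/(2*(-183)/(26 + 212) + 2*294*(-8 + 294)) = 1/(2*(-183)/238 + 2*294*286) = 1/(2*(-183)*(1/238) + 168168) = 1/(-183/119 + 168168) = 1/(20011809/119) = 119/20011809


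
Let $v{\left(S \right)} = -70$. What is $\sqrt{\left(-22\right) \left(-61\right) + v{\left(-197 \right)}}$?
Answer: $2 \sqrt{318} \approx 35.665$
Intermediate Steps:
$\sqrt{\left(-22\right) \left(-61\right) + v{\left(-197 \right)}} = \sqrt{\left(-22\right) \left(-61\right) - 70} = \sqrt{1342 - 70} = \sqrt{1272} = 2 \sqrt{318}$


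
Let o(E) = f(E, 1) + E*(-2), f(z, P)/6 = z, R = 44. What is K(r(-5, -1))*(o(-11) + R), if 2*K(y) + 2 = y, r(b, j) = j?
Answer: 0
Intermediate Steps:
f(z, P) = 6*z
K(y) = -1 + y/2
o(E) = 4*E (o(E) = 6*E + E*(-2) = 6*E - 2*E = 4*E)
K(r(-5, -1))*(o(-11) + R) = (-1 + (½)*(-1))*(4*(-11) + 44) = (-1 - ½)*(-44 + 44) = -3/2*0 = 0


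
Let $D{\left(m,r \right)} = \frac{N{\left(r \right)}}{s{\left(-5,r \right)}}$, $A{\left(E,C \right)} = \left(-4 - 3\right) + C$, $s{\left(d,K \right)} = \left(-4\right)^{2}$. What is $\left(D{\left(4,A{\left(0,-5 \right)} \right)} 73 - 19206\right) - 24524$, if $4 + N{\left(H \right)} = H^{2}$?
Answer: $- \frac{172365}{4} \approx -43091.0$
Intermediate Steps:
$s{\left(d,K \right)} = 16$
$A{\left(E,C \right)} = -7 + C$
$N{\left(H \right)} = -4 + H^{2}$
$D{\left(m,r \right)} = - \frac{1}{4} + \frac{r^{2}}{16}$ ($D{\left(m,r \right)} = \frac{-4 + r^{2}}{16} = \left(-4 + r^{2}\right) \frac{1}{16} = - \frac{1}{4} + \frac{r^{2}}{16}$)
$\left(D{\left(4,A{\left(0,-5 \right)} \right)} 73 - 19206\right) - 24524 = \left(\left(- \frac{1}{4} + \frac{\left(-7 - 5\right)^{2}}{16}\right) 73 - 19206\right) - 24524 = \left(\left(- \frac{1}{4} + \frac{\left(-12\right)^{2}}{16}\right) 73 - 19206\right) - 24524 = \left(\left(- \frac{1}{4} + \frac{1}{16} \cdot 144\right) 73 - 19206\right) - 24524 = \left(\left(- \frac{1}{4} + 9\right) 73 - 19206\right) - 24524 = \left(\frac{35}{4} \cdot 73 - 19206\right) - 24524 = \left(\frac{2555}{4} - 19206\right) - 24524 = - \frac{74269}{4} - 24524 = - \frac{172365}{4}$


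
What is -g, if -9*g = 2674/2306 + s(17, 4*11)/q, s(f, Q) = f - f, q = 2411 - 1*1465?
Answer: 1337/10377 ≈ 0.12884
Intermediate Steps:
q = 946 (q = 2411 - 1465 = 946)
s(f, Q) = 0
g = -1337/10377 (g = -(2674/2306 + 0/946)/9 = -(2674*(1/2306) + 0*(1/946))/9 = -(1337/1153 + 0)/9 = -⅑*1337/1153 = -1337/10377 ≈ -0.12884)
-g = -1*(-1337/10377) = 1337/10377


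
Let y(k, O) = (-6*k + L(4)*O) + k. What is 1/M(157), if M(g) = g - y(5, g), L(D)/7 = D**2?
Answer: -1/17402 ≈ -5.7465e-5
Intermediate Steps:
L(D) = 7*D**2
y(k, O) = -5*k + 112*O (y(k, O) = (-6*k + (7*4**2)*O) + k = (-6*k + (7*16)*O) + k = (-6*k + 112*O) + k = -5*k + 112*O)
M(g) = 25 - 111*g (M(g) = g - (-5*5 + 112*g) = g - (-25 + 112*g) = g + (25 - 112*g) = 25 - 111*g)
1/M(157) = 1/(25 - 111*157) = 1/(25 - 17427) = 1/(-17402) = -1/17402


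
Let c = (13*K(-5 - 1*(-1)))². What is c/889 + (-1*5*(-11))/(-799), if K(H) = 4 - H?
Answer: 8593089/710311 ≈ 12.098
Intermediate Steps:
c = 10816 (c = (13*(4 - (-5 - 1*(-1))))² = (13*(4 - (-5 + 1)))² = (13*(4 - 1*(-4)))² = (13*(4 + 4))² = (13*8)² = 104² = 10816)
c/889 + (-1*5*(-11))/(-799) = 10816/889 + (-1*5*(-11))/(-799) = 10816*(1/889) - 5*(-11)*(-1/799) = 10816/889 + 55*(-1/799) = 10816/889 - 55/799 = 8593089/710311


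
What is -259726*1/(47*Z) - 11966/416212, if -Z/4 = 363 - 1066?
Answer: -6855159521/3438015173 ≈ -1.9939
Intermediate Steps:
Z = 2812 (Z = -4*(363 - 1066) = -4*(-703) = 2812)
-259726*1/(47*Z) - 11966/416212 = -259726/(47*2812) - 11966/416212 = -259726/132164 - 11966*1/416212 = -259726*1/132164 - 5983/208106 = -129863/66082 - 5983/208106 = -6855159521/3438015173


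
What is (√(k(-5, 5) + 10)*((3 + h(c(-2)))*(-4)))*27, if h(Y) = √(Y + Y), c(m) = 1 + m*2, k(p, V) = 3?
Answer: 108*√13*(-3 - I*√6) ≈ -1168.2 - 953.83*I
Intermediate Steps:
c(m) = 1 + 2*m
h(Y) = √2*√Y (h(Y) = √(2*Y) = √2*√Y)
(√(k(-5, 5) + 10)*((3 + h(c(-2)))*(-4)))*27 = (√(3 + 10)*((3 + √2*√(1 + 2*(-2)))*(-4)))*27 = (√13*((3 + √2*√(1 - 4))*(-4)))*27 = (√13*((3 + √2*√(-3))*(-4)))*27 = (√13*((3 + √2*(I*√3))*(-4)))*27 = (√13*((3 + I*√6)*(-4)))*27 = (√13*(-12 - 4*I*√6))*27 = 27*√13*(-12 - 4*I*√6)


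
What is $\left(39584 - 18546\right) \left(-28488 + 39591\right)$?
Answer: $233584914$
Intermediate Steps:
$\left(39584 - 18546\right) \left(-28488 + 39591\right) = 21038 \cdot 11103 = 233584914$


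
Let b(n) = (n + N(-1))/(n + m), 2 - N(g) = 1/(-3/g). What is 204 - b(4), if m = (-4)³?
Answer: 36737/180 ≈ 204.09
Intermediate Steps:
N(g) = 2 + g/3 (N(g) = 2 - 1/((-3/g)) = 2 - (-1)*g/3 = 2 + g/3)
m = -64
b(n) = (5/3 + n)/(-64 + n) (b(n) = (n + (2 + (⅓)*(-1)))/(n - 64) = (n + (2 - ⅓))/(-64 + n) = (n + 5/3)/(-64 + n) = (5/3 + n)/(-64 + n))
204 - b(4) = 204 - (5/3 + 4)/(-64 + 4) = 204 - 17/((-60)*3) = 204 - (-1)*17/(60*3) = 204 - 1*(-17/180) = 204 + 17/180 = 36737/180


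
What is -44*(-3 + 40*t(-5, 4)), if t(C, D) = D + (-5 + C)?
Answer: 10692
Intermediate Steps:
t(C, D) = -5 + C + D
-44*(-3 + 40*t(-5, 4)) = -44*(-3 + 40*(-5 - 5 + 4)) = -44*(-3 + 40*(-6)) = -44*(-3 - 240) = -44*(-243) = 10692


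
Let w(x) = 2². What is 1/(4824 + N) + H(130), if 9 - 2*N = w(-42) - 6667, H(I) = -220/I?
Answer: -179507/106080 ≈ -1.6922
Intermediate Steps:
w(x) = 4
N = 3336 (N = 9/2 - (4 - 6667)/2 = 9/2 - ½*(-6663) = 9/2 + 6663/2 = 3336)
1/(4824 + N) + H(130) = 1/(4824 + 3336) - 220/130 = 1/8160 - 220*1/130 = 1/8160 - 22/13 = -179507/106080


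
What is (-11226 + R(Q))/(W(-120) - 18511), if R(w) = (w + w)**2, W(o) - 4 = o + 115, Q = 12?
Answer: 5325/9256 ≈ 0.57530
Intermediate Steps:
W(o) = 119 + o (W(o) = 4 + (o + 115) = 4 + (115 + o) = 119 + o)
R(w) = 4*w**2 (R(w) = (2*w)**2 = 4*w**2)
(-11226 + R(Q))/(W(-120) - 18511) = (-11226 + 4*12**2)/((119 - 120) - 18511) = (-11226 + 4*144)/(-1 - 18511) = (-11226 + 576)/(-18512) = -10650*(-1/18512) = 5325/9256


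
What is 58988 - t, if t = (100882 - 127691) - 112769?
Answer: 198566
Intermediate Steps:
t = -139578 (t = -26809 - 112769 = -139578)
58988 - t = 58988 - 1*(-139578) = 58988 + 139578 = 198566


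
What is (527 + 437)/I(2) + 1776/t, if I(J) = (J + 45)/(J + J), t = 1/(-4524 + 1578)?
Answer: -245904656/47 ≈ -5.2320e+6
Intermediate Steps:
t = -1/2946 (t = 1/(-2946) = -1/2946 ≈ -0.00033944)
I(J) = (45 + J)/(2*J) (I(J) = (45 + J)/((2*J)) = (45 + J)*(1/(2*J)) = (45 + J)/(2*J))
(527 + 437)/I(2) + 1776/t = (527 + 437)/(((1/2)*(45 + 2)/2)) + 1776/(-1/2946) = 964/(((1/2)*(1/2)*47)) + 1776*(-2946) = 964/(47/4) - 5232096 = 964*(4/47) - 5232096 = 3856/47 - 5232096 = -245904656/47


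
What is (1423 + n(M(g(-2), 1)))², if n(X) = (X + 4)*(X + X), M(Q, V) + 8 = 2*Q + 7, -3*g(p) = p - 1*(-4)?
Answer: 162231169/81 ≈ 2.0029e+6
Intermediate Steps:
g(p) = -4/3 - p/3 (g(p) = -(p - 1*(-4))/3 = -(p + 4)/3 = -(4 + p)/3 = -4/3 - p/3)
M(Q, V) = -1 + 2*Q (M(Q, V) = -8 + (2*Q + 7) = -8 + (7 + 2*Q) = -1 + 2*Q)
n(X) = 2*X*(4 + X) (n(X) = (4 + X)*(2*X) = 2*X*(4 + X))
(1423 + n(M(g(-2), 1)))² = (1423 + 2*(-1 + 2*(-4/3 - ⅓*(-2)))*(4 + (-1 + 2*(-4/3 - ⅓*(-2)))))² = (1423 + 2*(-1 + 2*(-4/3 + ⅔))*(4 + (-1 + 2*(-4/3 + ⅔))))² = (1423 + 2*(-1 + 2*(-⅔))*(4 + (-1 + 2*(-⅔))))² = (1423 + 2*(-1 - 4/3)*(4 + (-1 - 4/3)))² = (1423 + 2*(-7/3)*(4 - 7/3))² = (1423 + 2*(-7/3)*(5/3))² = (1423 - 70/9)² = (12737/9)² = 162231169/81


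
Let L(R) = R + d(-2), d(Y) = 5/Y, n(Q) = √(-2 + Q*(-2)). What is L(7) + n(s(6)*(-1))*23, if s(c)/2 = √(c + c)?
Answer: 9/2 + 23*√(-2 + 8*√3) ≈ 83.696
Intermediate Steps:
s(c) = 2*√2*√c (s(c) = 2*√(c + c) = 2*√(2*c) = 2*(√2*√c) = 2*√2*√c)
n(Q) = √(-2 - 2*Q)
L(R) = -5/2 + R (L(R) = R + 5/(-2) = R + 5*(-½) = R - 5/2 = -5/2 + R)
L(7) + n(s(6)*(-1))*23 = (-5/2 + 7) + √(-2 - 2*2*√2*√6*(-1))*23 = 9/2 + √(-2 - 2*4*√3*(-1))*23 = 9/2 + √(-2 - (-8)*√3)*23 = 9/2 + √(-2 + 8*√3)*23 = 9/2 + 23*√(-2 + 8*√3)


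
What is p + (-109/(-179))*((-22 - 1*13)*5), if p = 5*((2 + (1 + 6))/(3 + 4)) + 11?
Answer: -111687/1253 ≈ -89.136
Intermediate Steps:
p = 122/7 (p = 5*((2 + 7)/7) + 11 = 5*(9*(1/7)) + 11 = 5*(9/7) + 11 = 45/7 + 11 = 122/7 ≈ 17.429)
p + (-109/(-179))*((-22 - 1*13)*5) = 122/7 + (-109/(-179))*((-22 - 1*13)*5) = 122/7 + (-109*(-1/179))*((-22 - 13)*5) = 122/7 + 109*(-35*5)/179 = 122/7 + (109/179)*(-175) = 122/7 - 19075/179 = -111687/1253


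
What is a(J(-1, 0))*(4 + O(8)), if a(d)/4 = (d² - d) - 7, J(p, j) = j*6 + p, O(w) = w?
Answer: -240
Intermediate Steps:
J(p, j) = p + 6*j (J(p, j) = 6*j + p = p + 6*j)
a(d) = -28 - 4*d + 4*d² (a(d) = 4*((d² - d) - 7) = 4*(-7 + d² - d) = -28 - 4*d + 4*d²)
a(J(-1, 0))*(4 + O(8)) = (-28 - 4*(-1 + 6*0) + 4*(-1 + 6*0)²)*(4 + 8) = (-28 - 4*(-1 + 0) + 4*(-1 + 0)²)*12 = (-28 - 4*(-1) + 4*(-1)²)*12 = (-28 + 4 + 4*1)*12 = (-28 + 4 + 4)*12 = -20*12 = -240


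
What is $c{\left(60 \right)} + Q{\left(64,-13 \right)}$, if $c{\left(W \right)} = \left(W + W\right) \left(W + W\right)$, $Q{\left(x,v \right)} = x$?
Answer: $14464$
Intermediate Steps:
$c{\left(W \right)} = 4 W^{2}$ ($c{\left(W \right)} = 2 W 2 W = 4 W^{2}$)
$c{\left(60 \right)} + Q{\left(64,-13 \right)} = 4 \cdot 60^{2} + 64 = 4 \cdot 3600 + 64 = 14400 + 64 = 14464$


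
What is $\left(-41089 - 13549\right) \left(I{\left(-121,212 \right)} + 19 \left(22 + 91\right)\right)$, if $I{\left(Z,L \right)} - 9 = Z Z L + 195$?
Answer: $-169718905034$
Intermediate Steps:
$I{\left(Z,L \right)} = 204 + L Z^{2}$ ($I{\left(Z,L \right)} = 9 + \left(Z Z L + 195\right) = 9 + \left(Z^{2} L + 195\right) = 9 + \left(L Z^{2} + 195\right) = 9 + \left(195 + L Z^{2}\right) = 204 + L Z^{2}$)
$\left(-41089 - 13549\right) \left(I{\left(-121,212 \right)} + 19 \left(22 + 91\right)\right) = \left(-41089 - 13549\right) \left(\left(204 + 212 \left(-121\right)^{2}\right) + 19 \left(22 + 91\right)\right) = - 54638 \left(\left(204 + 212 \cdot 14641\right) + 19 \cdot 113\right) = - 54638 \left(\left(204 + 3103892\right) + 2147\right) = - 54638 \left(3104096 + 2147\right) = \left(-54638\right) 3106243 = -169718905034$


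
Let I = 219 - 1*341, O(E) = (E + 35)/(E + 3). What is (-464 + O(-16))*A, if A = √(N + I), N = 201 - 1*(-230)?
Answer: -6051*√309/13 ≈ -8182.1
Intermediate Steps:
O(E) = (35 + E)/(3 + E)
I = -122 (I = 219 - 341 = -122)
N = 431 (N = 201 + 230 = 431)
A = √309 (A = √(431 - 122) = √309 ≈ 17.578)
(-464 + O(-16))*A = (-464 + (35 - 16)/(3 - 16))*√309 = (-464 + 19/(-13))*√309 = (-464 - 1/13*19)*√309 = (-464 - 19/13)*√309 = -6051*√309/13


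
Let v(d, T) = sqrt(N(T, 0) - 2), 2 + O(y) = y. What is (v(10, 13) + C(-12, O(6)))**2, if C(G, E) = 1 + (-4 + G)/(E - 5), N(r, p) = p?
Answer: 287 + 34*I*sqrt(2) ≈ 287.0 + 48.083*I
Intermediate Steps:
O(y) = -2 + y
v(d, T) = I*sqrt(2) (v(d, T) = sqrt(0 - 2) = sqrt(-2) = I*sqrt(2))
C(G, E) = 1 + (-4 + G)/(-5 + E)
(v(10, 13) + C(-12, O(6)))**2 = (I*sqrt(2) + (-9 + (-2 + 6) - 12)/(-5 + (-2 + 6)))**2 = (I*sqrt(2) + (-9 + 4 - 12)/(-5 + 4))**2 = (I*sqrt(2) - 17/(-1))**2 = (I*sqrt(2) - 1*(-17))**2 = (I*sqrt(2) + 17)**2 = (17 + I*sqrt(2))**2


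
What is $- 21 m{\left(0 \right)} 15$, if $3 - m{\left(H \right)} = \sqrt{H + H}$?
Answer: $-945$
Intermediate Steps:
$m{\left(H \right)} = 3 - \sqrt{2} \sqrt{H}$ ($m{\left(H \right)} = 3 - \sqrt{H + H} = 3 - \sqrt{2 H} = 3 - \sqrt{2} \sqrt{H}$)
$- 21 m{\left(0 \right)} 15 = - 21 \left(3 - \sqrt{2} \sqrt{0}\right) 15 = - 21 \left(3 - \sqrt{2} \cdot 0\right) 15 = - 21 \left(3 + 0\right) 15 = \left(-21\right) 3 \cdot 15 = \left(-63\right) 15 = -945$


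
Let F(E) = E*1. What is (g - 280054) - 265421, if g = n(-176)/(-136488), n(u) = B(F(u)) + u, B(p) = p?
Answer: -846031721/1551 ≈ -5.4548e+5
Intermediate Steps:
F(E) = E
n(u) = 2*u (n(u) = u + u = 2*u)
g = 4/1551 (g = (2*(-176))/(-136488) = -352*(-1/136488) = 4/1551 ≈ 0.0025790)
(g - 280054) - 265421 = (4/1551 - 280054) - 265421 = -434363750/1551 - 265421 = -846031721/1551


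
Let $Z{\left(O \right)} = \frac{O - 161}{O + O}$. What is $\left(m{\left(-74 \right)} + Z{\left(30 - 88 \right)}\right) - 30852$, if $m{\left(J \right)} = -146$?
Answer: $- \frac{3595549}{116} \approx -30996.0$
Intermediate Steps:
$Z{\left(O \right)} = \frac{-161 + O}{2 O}$
$\left(m{\left(-74 \right)} + Z{\left(30 - 88 \right)}\right) - 30852 = \left(-146 + \frac{-161 + \left(30 - 88\right)}{2 \left(30 - 88\right)}\right) - 30852 = \left(-146 + \frac{-161 - 58}{2 \left(-58\right)}\right) - 30852 = \left(-146 + \frac{1}{2} \left(- \frac{1}{58}\right) \left(-219\right)\right) - 30852 = \left(-146 + \frac{219}{116}\right) - 30852 = - \frac{16717}{116} - 30852 = - \frac{3595549}{116}$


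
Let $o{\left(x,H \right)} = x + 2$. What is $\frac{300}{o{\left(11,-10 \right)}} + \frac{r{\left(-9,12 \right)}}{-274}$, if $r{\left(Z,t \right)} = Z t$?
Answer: $\frac{41802}{1781} \approx 23.471$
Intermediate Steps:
$o{\left(x,H \right)} = 2 + x$
$\frac{300}{o{\left(11,-10 \right)}} + \frac{r{\left(-9,12 \right)}}{-274} = \frac{300}{2 + 11} + \frac{\left(-9\right) 12}{-274} = \frac{300}{13} - - \frac{54}{137} = 300 \cdot \frac{1}{13} + \frac{54}{137} = \frac{300}{13} + \frac{54}{137} = \frac{41802}{1781}$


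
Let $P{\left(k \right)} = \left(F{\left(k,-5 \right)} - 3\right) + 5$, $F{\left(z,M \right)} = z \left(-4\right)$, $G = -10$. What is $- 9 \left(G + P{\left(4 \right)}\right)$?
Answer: $216$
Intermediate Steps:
$F{\left(z,M \right)} = - 4 z$
$P{\left(k \right)} = 2 - 4 k$ ($P{\left(k \right)} = \left(- 4 k - 3\right) + 5 = \left(-3 - 4 k\right) + 5 = 2 - 4 k$)
$- 9 \left(G + P{\left(4 \right)}\right) = - 9 \left(-10 + \left(2 - 16\right)\right) = - 9 \left(-10 - 14\right) = \left(-9\right) \left(-24\right) = 216$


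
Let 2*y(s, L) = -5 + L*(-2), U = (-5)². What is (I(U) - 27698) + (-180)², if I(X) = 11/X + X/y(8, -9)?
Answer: 1529543/325 ≈ 4706.3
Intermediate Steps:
U = 25
y(s, L) = -5/2 - L (y(s, L) = (-5 + L*(-2))/2 = (-5 - 2*L)/2 = -5/2 - L)
I(X) = 11/X + 2*X/13 (I(X) = 11/X + X/(-5/2 - 1*(-9)) = 11/X + X/(-5/2 + 9) = 11/X + X/(13/2) = 11/X + X*(2/13) = 11/X + 2*X/13)
(I(U) - 27698) + (-180)² = ((11/25 + (2/13)*25) - 27698) + (-180)² = ((11*(1/25) + 50/13) - 27698) + 32400 = ((11/25 + 50/13) - 27698) + 32400 = (1393/325 - 27698) + 32400 = -9000457/325 + 32400 = 1529543/325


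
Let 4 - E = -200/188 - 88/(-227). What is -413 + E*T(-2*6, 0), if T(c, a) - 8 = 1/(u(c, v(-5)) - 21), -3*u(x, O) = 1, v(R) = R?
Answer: -128304499/341408 ≈ -375.81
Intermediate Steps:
u(x, O) = -⅓ (u(x, O) = -⅓*1 = -⅓)
E = 49890/10669 (E = 4 - (-200/188 - 88/(-227)) = 4 - (-200*1/188 - 88*(-1/227)) = 4 - (-50/47 + 88/227) = 4 - 1*(-7214/10669) = 4 + 7214/10669 = 49890/10669 ≈ 4.6762)
T(c, a) = 509/64 (T(c, a) = 8 + 1/(-⅓ - 21) = 8 + 1/(-64/3) = 8 - 3/64 = 509/64)
-413 + E*T(-2*6, 0) = -413 + (49890/10669)*(509/64) = -413 + 12697005/341408 = -128304499/341408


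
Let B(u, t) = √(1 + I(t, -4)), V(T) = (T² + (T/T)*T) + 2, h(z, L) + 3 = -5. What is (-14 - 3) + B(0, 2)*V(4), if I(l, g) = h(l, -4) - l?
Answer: -17 + 66*I ≈ -17.0 + 66.0*I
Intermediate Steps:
h(z, L) = -8 (h(z, L) = -3 - 5 = -8)
I(l, g) = -8 - l
V(T) = 2 + T + T² (V(T) = (T² + 1*T) + 2 = (T² + T) + 2 = (T + T²) + 2 = 2 + T + T²)
B(u, t) = √(-7 - t) (B(u, t) = √(1 + (-8 - t)) = √(-7 - t))
(-14 - 3) + B(0, 2)*V(4) = (-14 - 3) + √(-7 - 1*2)*(2 + 4 + 4²) = -17 + √(-7 - 2)*(2 + 4 + 16) = -17 + √(-9)*22 = -17 + (3*I)*22 = -17 + 66*I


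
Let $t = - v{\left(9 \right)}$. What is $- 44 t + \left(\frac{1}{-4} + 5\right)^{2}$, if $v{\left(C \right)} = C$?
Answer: $\frac{6697}{16} \approx 418.56$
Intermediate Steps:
$t = -9$ ($t = \left(-1\right) 9 = -9$)
$- 44 t + \left(\frac{1}{-4} + 5\right)^{2} = \left(-44\right) \left(-9\right) + \left(\frac{1}{-4} + 5\right)^{2} = 396 + \left(- \frac{1}{4} + 5\right)^{2} = 396 + \left(\frac{19}{4}\right)^{2} = 396 + \frac{361}{16} = \frac{6697}{16}$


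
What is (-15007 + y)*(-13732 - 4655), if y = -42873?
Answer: 1064239560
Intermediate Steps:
(-15007 + y)*(-13732 - 4655) = (-15007 - 42873)*(-13732 - 4655) = -57880*(-18387) = 1064239560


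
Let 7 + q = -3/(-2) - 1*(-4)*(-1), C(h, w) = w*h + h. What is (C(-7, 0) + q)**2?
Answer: 1089/4 ≈ 272.25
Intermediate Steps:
C(h, w) = h + h*w (C(h, w) = h*w + h = h + h*w)
q = -19/2 (q = -7 + (-3/(-2) - 1*(-4)*(-1)) = -7 + (-3*(-1/2) + 4*(-1)) = -7 + (3/2 - 4) = -7 - 5/2 = -19/2 ≈ -9.5000)
(C(-7, 0) + q)**2 = (-7*(1 + 0) - 19/2)**2 = (-7*1 - 19/2)**2 = (-7 - 19/2)**2 = (-33/2)**2 = 1089/4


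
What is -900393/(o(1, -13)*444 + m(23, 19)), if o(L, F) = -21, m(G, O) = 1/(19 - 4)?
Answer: 13505895/139859 ≈ 96.568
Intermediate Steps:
m(G, O) = 1/15
-900393/(o(1, -13)*444 + m(23, 19)) = -900393/(-21*444 + 1/15) = -900393/(-9324 + 1/15) = -900393/(-139859/15) = -900393*(-15/139859) = 13505895/139859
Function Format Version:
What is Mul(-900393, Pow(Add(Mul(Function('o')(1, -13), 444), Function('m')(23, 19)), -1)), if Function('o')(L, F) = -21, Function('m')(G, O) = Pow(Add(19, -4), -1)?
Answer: Rational(13505895, 139859) ≈ 96.568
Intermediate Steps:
Function('m')(G, O) = Rational(1, 15) (Function('m')(G, O) = Pow(15, -1) = Rational(1, 15))
Mul(-900393, Pow(Add(Mul(Function('o')(1, -13), 444), Function('m')(23, 19)), -1)) = Mul(-900393, Pow(Add(Mul(-21, 444), Rational(1, 15)), -1)) = Mul(-900393, Pow(Add(-9324, Rational(1, 15)), -1)) = Mul(-900393, Pow(Rational(-139859, 15), -1)) = Mul(-900393, Rational(-15, 139859)) = Rational(13505895, 139859)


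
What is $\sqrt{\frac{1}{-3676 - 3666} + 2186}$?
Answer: $\frac{\sqrt{117836243962}}{7342} \approx 46.755$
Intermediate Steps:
$\sqrt{\frac{1}{-3676 - 3666} + 2186} = \sqrt{\frac{1}{-7342} + 2186} = \sqrt{- \frac{1}{7342} + 2186} = \sqrt{\frac{16049611}{7342}} = \frac{\sqrt{117836243962}}{7342}$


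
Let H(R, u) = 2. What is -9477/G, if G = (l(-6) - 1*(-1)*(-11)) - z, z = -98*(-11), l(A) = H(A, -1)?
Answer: 9477/1087 ≈ 8.7185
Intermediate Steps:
l(A) = 2
z = 1078
G = -1087 (G = (2 - 1*(-1)*(-11)) - 1*1078 = (2 + 1*(-11)) - 1078 = (2 - 11) - 1078 = -9 - 1078 = -1087)
-9477/G = -9477/(-1087) = -9477*(-1/1087) = 9477/1087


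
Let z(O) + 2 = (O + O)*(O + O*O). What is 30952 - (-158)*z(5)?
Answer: 78036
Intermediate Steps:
z(O) = -2 + 2*O*(O + O**2) (z(O) = -2 + (O + O)*(O + O*O) = -2 + (2*O)*(O + O**2) = -2 + 2*O*(O + O**2))
30952 - (-158)*z(5) = 30952 - (-158)*(-2 + 2*5**2 + 2*5**3) = 30952 - (-158)*(-2 + 2*25 + 2*125) = 30952 - (-158)*(-2 + 50 + 250) = 30952 - (-158)*298 = 30952 - 1*(-47084) = 30952 + 47084 = 78036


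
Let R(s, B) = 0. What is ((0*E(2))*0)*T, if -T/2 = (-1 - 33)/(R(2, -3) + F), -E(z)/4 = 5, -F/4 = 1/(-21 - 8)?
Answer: 0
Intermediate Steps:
F = 4/29 (F = -4/(-21 - 8) = -4/(-29) = -4*(-1/29) = 4/29 ≈ 0.13793)
E(z) = -20 (E(z) = -4*5 = -20)
T = 493 (T = -2*(-1 - 33)/(0 + 4/29) = -(-68)/4/29 = -(-68)*29/4 = -2*(-493/2) = 493)
((0*E(2))*0)*T = ((0*(-20))*0)*493 = (0*0)*493 = 0*493 = 0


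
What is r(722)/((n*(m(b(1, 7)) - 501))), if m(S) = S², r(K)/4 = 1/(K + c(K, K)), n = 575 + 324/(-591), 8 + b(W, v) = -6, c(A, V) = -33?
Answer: -788/23781479215 ≈ -3.3135e-8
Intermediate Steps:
b(W, v) = -14 (b(W, v) = -8 - 6 = -14)
n = 113167/197 (n = 575 + 324*(-1/591) = 575 - 108/197 = 113167/197 ≈ 574.45)
r(K) = 4/(-33 + K) (r(K) = 4/(K - 33) = 4/(-33 + K))
r(722)/((n*(m(b(1, 7)) - 501))) = (4/(-33 + 722))/((113167*((-14)² - 501)/197)) = (4/689)/((113167*(196 - 501)/197)) = (4*(1/689))/(((113167/197)*(-305))) = 4/(689*(-34515935/197)) = (4/689)*(-197/34515935) = -788/23781479215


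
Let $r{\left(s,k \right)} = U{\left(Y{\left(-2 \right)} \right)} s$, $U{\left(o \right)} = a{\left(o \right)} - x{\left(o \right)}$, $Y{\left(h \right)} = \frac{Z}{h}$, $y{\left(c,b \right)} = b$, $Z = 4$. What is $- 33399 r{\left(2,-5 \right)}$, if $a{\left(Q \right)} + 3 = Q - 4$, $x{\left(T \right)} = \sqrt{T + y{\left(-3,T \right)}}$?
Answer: $601182 + 133596 i \approx 6.0118 \cdot 10^{5} + 1.336 \cdot 10^{5} i$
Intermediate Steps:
$x{\left(T \right)} = \sqrt{2} \sqrt{T}$ ($x{\left(T \right)} = \sqrt{T + T} = \sqrt{2 T} = \sqrt{2} \sqrt{T}$)
$Y{\left(h \right)} = \frac{4}{h}$
$a{\left(Q \right)} = -7 + Q$ ($a{\left(Q \right)} = -3 + \left(Q - 4\right) = -3 + \left(-4 + Q\right) = -7 + Q$)
$U{\left(o \right)} = -7 + o - \sqrt{2} \sqrt{o}$ ($U{\left(o \right)} = \left(-7 + o\right) - \sqrt{2} \sqrt{o} = -7 + o - \sqrt{2} \sqrt{o}$)
$r{\left(s,k \right)} = s \left(-9 - 2 i\right)$ ($r{\left(s,k \right)} = \left(-7 + \frac{4}{-2} - \sqrt{2} \sqrt{\frac{4}{-2}}\right) s = \left(-7 + 4 \left(- \frac{1}{2}\right) - \sqrt{2} \sqrt{4 \left(- \frac{1}{2}\right)}\right) s = \left(-7 - 2 - \sqrt{2} \sqrt{-2}\right) s = \left(-7 - 2 - \sqrt{2} i \sqrt{2}\right) s = \left(-7 - 2 - 2 i\right) s = \left(-9 - 2 i\right) s = s \left(-9 - 2 i\right)$)
$- 33399 r{\left(2,-5 \right)} = - 33399 \left(\left(-1\right) 2 \left(9 + 2 i\right)\right) = - 33399 \left(-18 - 4 i\right) = 601182 + 133596 i$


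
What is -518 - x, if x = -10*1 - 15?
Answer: -493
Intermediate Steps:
x = -25 (x = -10 - 15 = -25)
-518 - x = -518 - 1*(-25) = -518 + 25 = -493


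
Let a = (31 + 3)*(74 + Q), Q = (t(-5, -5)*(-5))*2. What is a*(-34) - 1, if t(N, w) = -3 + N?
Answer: -178025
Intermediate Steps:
Q = 80 (Q = ((-3 - 5)*(-5))*2 = -8*(-5)*2 = 40*2 = 80)
a = 5236 (a = (31 + 3)*(74 + 80) = 34*154 = 5236)
a*(-34) - 1 = 5236*(-34) - 1 = -178024 - 1 = -178025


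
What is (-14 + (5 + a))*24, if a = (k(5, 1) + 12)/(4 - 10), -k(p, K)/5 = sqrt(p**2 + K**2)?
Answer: -264 + 20*sqrt(26) ≈ -162.02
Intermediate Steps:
k(p, K) = -5*sqrt(K**2 + p**2) (k(p, K) = -5*sqrt(p**2 + K**2) = -5*sqrt(K**2 + p**2))
a = -2 + 5*sqrt(26)/6 (a = (-5*sqrt(1**2 + 5**2) + 12)/(4 - 10) = (-5*sqrt(1 + 25) + 12)/(-6) = (-5*sqrt(26) + 12)*(-1/6) = (12 - 5*sqrt(26))*(-1/6) = -2 + 5*sqrt(26)/6 ≈ 2.2492)
(-14 + (5 + a))*24 = (-14 + (5 + (-2 + 5*sqrt(26)/6)))*24 = (-14 + (3 + 5*sqrt(26)/6))*24 = (-11 + 5*sqrt(26)/6)*24 = -264 + 20*sqrt(26)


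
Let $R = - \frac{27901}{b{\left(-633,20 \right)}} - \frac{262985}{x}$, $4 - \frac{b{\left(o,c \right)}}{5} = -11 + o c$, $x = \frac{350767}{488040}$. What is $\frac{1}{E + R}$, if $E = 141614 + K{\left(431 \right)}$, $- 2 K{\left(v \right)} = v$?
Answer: $- \frac{44459717250}{9981489767876009} \approx -4.4542 \cdot 10^{-6}$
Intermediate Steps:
$K{\left(v \right)} = - \frac{v}{2}$
$x = \frac{350767}{488040}$ ($x = 350767 \cdot \frac{1}{488040} = \frac{350767}{488040} \approx 0.71873$)
$b{\left(o,c \right)} = 75 - 5 c o$ ($b{\left(o,c \right)} = 20 - 5 \left(-11 + o c\right) = 20 - 5 \left(-11 + c o\right) = 20 - \left(-55 + 5 c o\right) = 75 - 5 c o$)
$E = \frac{282797}{2}$ ($E = 141614 - \frac{431}{2} = \frac{282797}{2} \approx 1.414 \cdot 10^{5}$)
$R = - \frac{8134013548725067}{22229858625}$ ($R = - \frac{27901}{75 - 100 \left(-633\right)} - \frac{262985}{\frac{350767}{488040}} = - \frac{27901}{75 + 63300} - \frac{128347199400}{350767} = - \frac{27901}{63375} - \frac{128347199400}{350767} = - \frac{8134013548725067}{22229858625} \approx -3.6591 \cdot 10^{5}$)
$\frac{1}{E + R} = \frac{1}{\frac{282797}{2} - \frac{8134013548725067}{22229858625}} = \frac{1}{- \frac{9981489767876009}{44459717250}} = - \frac{44459717250}{9981489767876009}$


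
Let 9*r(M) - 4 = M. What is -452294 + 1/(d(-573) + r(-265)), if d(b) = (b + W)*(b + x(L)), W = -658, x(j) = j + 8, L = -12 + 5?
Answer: -318461562281/704103 ≈ -4.5229e+5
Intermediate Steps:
r(M) = 4/9 + M/9
L = -7
x(j) = 8 + j
d(b) = (1 + b)*(-658 + b) (d(b) = (b - 658)*(b + (8 - 7)) = (-658 + b)*(b + 1) = (-658 + b)*(1 + b) = (1 + b)*(-658 + b))
-452294 + 1/(d(-573) + r(-265)) = -452294 + 1/((-658 + (-573)² - 657*(-573)) + (4/9 + (⅑)*(-265))) = -452294 + 1/((-658 + 328329 + 376461) + (4/9 - 265/9)) = -452294 + 1/(704132 - 29) = -452294 + 1/704103 = -318461562281/704103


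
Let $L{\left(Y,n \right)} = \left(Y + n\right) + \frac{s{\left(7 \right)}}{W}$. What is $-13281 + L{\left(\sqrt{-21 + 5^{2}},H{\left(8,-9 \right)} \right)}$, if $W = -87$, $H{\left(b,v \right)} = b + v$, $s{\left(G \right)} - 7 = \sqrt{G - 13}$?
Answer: $- \frac{1155367}{87} - \frac{i \sqrt{6}}{87} \approx -13280.0 - 0.028155 i$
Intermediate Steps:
$s{\left(G \right)} = 7 + \sqrt{-13 + G}$ ($s{\left(G \right)} = 7 + \sqrt{G - 13} = 7 + \sqrt{-13 + G}$)
$L{\left(Y,n \right)} = - \frac{7}{87} + Y + n - \frac{i \sqrt{6}}{87}$ ($L{\left(Y,n \right)} = \left(Y + n\right) + \frac{7 + \sqrt{-13 + 7}}{-87} = \left(Y + n\right) + \left(7 + \sqrt{-6}\right) \left(- \frac{1}{87}\right) = \left(Y + n\right) + \left(7 + i \sqrt{6}\right) \left(- \frac{1}{87}\right) = \left(Y + n\right) - \left(\frac{7}{87} + \frac{i \sqrt{6}}{87}\right) = - \frac{7}{87} + Y + n - \frac{i \sqrt{6}}{87}$)
$-13281 + L{\left(\sqrt{-21 + 5^{2}},H{\left(8,-9 \right)} \right)} = -13281 + \left(- \frac{7}{87} + \sqrt{-21 + 5^{2}} + \left(8 - 9\right) - \frac{i \sqrt{6}}{87}\right) = -13281 - \left(\frac{94}{87} - \sqrt{-21 + 25} + \frac{i \sqrt{6}}{87}\right) = -13281 - \left(\frac{94}{87} - 2 + \frac{i \sqrt{6}}{87}\right) = -13281 - \left(- \frac{80}{87} + \frac{i \sqrt{6}}{87}\right) = -13281 + \left(\frac{80}{87} - \frac{i \sqrt{6}}{87}\right) = - \frac{1155367}{87} - \frac{i \sqrt{6}}{87}$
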